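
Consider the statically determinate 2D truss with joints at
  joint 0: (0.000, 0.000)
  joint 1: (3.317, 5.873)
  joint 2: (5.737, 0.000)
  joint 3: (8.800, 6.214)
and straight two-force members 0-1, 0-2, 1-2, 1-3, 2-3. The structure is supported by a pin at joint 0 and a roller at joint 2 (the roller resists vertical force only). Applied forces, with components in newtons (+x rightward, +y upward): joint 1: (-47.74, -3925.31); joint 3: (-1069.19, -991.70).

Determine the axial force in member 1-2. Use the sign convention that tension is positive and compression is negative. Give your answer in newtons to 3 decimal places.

-1762.167

N=4 nodes, M=5 members, R=3 reactions → 2N=8, M+R=8
member 0 (0-1): L=6.7450, (cx,cy)=(0.4918,0.8707)
member 1 (0-2): L=5.7370, (cx,cy)=(1.0000,0.0000)
member 2 (1-2): L=6.3520, (cx,cy)=(0.3810,-0.9246)
member 3 (1-3): L=5.4936, (cx,cy)=(0.9981,0.0621)
member 4 (2-3): L=6.9279, (cx,cy)=(0.4421,0.8970)
solve A·x = −loads:
  F[0-1] = -2679.6982 N (compression)
  F[0-2] = +200.8756 N (tension)
  F[1-2] = -1762.1673 N (compression)
  F[1-3] = -599.8729 N (compression)
  F[2-3] = -1064.1185 N (compression)
  Rx@0 = +1116.9300 N
  Ry@0 = +2333.2747 N
  Ry@2 = +2583.7353 N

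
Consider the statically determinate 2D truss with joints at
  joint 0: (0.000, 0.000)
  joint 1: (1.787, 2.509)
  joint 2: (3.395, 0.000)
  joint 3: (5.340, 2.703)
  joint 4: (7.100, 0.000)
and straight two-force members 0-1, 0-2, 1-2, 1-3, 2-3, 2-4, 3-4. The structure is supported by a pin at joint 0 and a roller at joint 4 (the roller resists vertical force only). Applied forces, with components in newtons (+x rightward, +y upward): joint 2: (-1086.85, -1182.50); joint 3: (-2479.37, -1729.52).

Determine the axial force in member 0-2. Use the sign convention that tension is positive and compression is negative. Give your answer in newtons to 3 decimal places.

-2149.086

N=5 nodes, M=7 members, R=3 reactions → 2N=10, M+R=10
member 0 (0-1): L=3.0803, (cx,cy)=(0.5801,0.8145)
member 1 (0-2): L=3.3950, (cx,cy)=(1.0000,0.0000)
member 2 (1-2): L=2.9801, (cx,cy)=(0.5396,-0.8419)
member 3 (1-3): L=3.5583, (cx,cy)=(0.9985,0.0545)
member 4 (2-3): L=3.3301, (cx,cy)=(0.5841,0.8117)
member 5 (2-4): L=3.7050, (cx,cy)=(1.0000,0.0000)
member 6 (3-4): L=3.2255, (cx,cy)=(0.5457,-0.8380)
solve A·x = −loads:
  F[0-1] = -2442.7786 N (compression)
  F[0-2] = -2149.0857 N (compression)
  F[1-2] = +2194.5567 N (tension)
  F[1-3] = -2605.1630 N (compression)
  F[2-3] = -819.4695 N (compression)
  F[2-4] = +600.5501 N (tension)
  F[3-4] = -1100.6083 N (compression)
  Rx@0 = +3566.2200 N
  Ry@0 = +1989.6979 N
  Ry@4 = +922.3221 N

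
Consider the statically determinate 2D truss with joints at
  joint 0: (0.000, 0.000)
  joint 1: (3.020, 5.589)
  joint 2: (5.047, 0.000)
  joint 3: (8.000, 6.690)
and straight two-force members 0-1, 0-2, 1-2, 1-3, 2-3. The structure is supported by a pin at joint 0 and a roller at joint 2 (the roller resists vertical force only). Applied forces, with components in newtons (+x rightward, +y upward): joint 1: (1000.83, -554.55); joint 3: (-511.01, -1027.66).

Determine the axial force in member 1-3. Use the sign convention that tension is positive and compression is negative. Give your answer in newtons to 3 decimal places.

-65.138

N=4 nodes, M=5 members, R=3 reactions → 2N=8, M+R=8
member 0 (0-1): L=6.3527, (cx,cy)=(0.4754,0.8798)
member 1 (0-2): L=5.0470, (cx,cy)=(1.0000,0.0000)
member 2 (1-2): L=5.9452, (cx,cy)=(0.3409,-0.9401)
member 3 (1-3): L=5.1003, (cx,cy)=(0.9764,0.2159)
member 4 (2-3): L=7.3127, (cx,cy)=(0.4038,0.9148)
solve A·x = −loads:
  F[0-1] = +920.1284 N (tension)
  F[0-2] = +52.4045 N (tension)
  F[1-2] = -1465.9559 N (compression)
  F[1-3] = -65.1383 N (compression)
  F[2-3] = -1107.9510 N (compression)
  Rx@0 = -489.8200 N
  Ry@0 = -809.5084 N
  Ry@2 = +2391.7184 N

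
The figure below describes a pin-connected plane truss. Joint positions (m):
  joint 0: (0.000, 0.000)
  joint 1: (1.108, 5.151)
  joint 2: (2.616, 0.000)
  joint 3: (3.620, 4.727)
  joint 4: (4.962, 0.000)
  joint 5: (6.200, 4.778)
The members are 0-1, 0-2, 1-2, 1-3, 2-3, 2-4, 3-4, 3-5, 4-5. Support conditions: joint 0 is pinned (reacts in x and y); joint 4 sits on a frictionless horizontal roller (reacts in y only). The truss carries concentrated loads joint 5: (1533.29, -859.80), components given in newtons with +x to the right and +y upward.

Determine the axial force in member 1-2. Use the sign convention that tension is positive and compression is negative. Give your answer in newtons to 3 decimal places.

-1920.811

N=6 nodes, M=9 members, R=3 reactions → 2N=12, M+R=12
member 0 (0-1): L=5.2688, (cx,cy)=(0.2103,0.9776)
member 1 (0-2): L=2.6160, (cx,cy)=(1.0000,0.0000)
member 2 (1-2): L=5.3672, (cx,cy)=(0.2810,-0.9597)
member 3 (1-3): L=2.5475, (cx,cy)=(0.9861,-0.1664)
member 4 (2-3): L=4.8324, (cx,cy)=(0.2078,0.9782)
member 5 (2-4): L=2.3460, (cx,cy)=(1.0000,0.0000)
member 6 (3-4): L=4.9138, (cx,cy)=(0.2731,-0.9620)
member 7 (3-5): L=2.5805, (cx,cy)=(0.9998,0.0198)
member 8 (4-5): L=4.9358, (cx,cy)=(0.2508,0.9680)
solve A·x = −loads:
  F[0-1] = +1729.6271 N (tension)
  F[0-2] = +1169.5602 N (tension)
  F[1-2] = -1920.8108 N (compression)
  F[1-3] = +916.1905 N (tension)
  F[2-3] = +1884.5586 N (tension)
  F[2-4] = +238.3381 N (tension)
  F[3-4] = -1721.5037 N (compression)
  F[3-5] = +1765.4532 N (tension)
  F[4-5] = -924.2364 N (compression)
  Rx@0 = -1533.2900 N
  Ry@0 = -1690.9496 N
  Ry@4 = +2550.7496 N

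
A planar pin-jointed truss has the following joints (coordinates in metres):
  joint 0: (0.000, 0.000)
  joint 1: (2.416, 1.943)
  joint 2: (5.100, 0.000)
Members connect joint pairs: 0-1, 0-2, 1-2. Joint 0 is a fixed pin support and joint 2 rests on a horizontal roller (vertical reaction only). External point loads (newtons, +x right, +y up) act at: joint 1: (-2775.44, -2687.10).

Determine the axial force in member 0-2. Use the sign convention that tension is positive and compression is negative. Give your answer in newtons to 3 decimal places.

N=3 nodes, M=3 members, R=3 reactions → 2N=6, M+R=6
member 0 (0-1): L=3.1004, (cx,cy)=(0.7793,0.6267)
member 1 (0-2): L=5.1000, (cx,cy)=(1.0000,0.0000)
member 2 (1-2): L=3.3135, (cx,cy)=(0.8100,-0.5864)
solve A·x = −loads:
  F[0-1] = -3943.7438 N (compression)
  F[0-2] = +297.7673 N (tension)
  F[1-2] = -367.6021 N (compression)
  Rx@0 = +2775.4400 N
  Ry@0 = +2471.5405 N
  Ry@2 = +215.5595 N

297.767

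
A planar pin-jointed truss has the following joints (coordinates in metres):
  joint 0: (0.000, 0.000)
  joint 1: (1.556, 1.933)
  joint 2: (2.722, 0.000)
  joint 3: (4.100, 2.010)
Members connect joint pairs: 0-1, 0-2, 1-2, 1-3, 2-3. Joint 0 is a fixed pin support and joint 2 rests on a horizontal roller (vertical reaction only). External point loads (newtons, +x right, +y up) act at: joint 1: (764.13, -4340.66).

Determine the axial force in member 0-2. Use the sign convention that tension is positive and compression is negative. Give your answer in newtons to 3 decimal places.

1824.056

N=4 nodes, M=5 members, R=3 reactions → 2N=8, M+R=8
member 0 (0-1): L=2.4815, (cx,cy)=(0.6271,0.7790)
member 1 (0-2): L=2.7220, (cx,cy)=(1.0000,0.0000)
member 2 (1-2): L=2.2574, (cx,cy)=(0.5165,-0.8563)
member 3 (1-3): L=2.5452, (cx,cy)=(0.9995,0.0303)
member 4 (2-3): L=2.4370, (cx,cy)=(0.5654,0.8248)
solve A·x = −loads:
  F[0-1] = -1690.3334 N (compression)
  F[0-2] = +1824.0555 N (tension)
  F[1-2] = -3531.4749 N (compression)
  F[1-3] = +0.0000 N (tension)
  F[2-3] = -0.0000 N (compression)
  Rx@0 = -764.1300 N
  Ry@0 = +1316.7326 N
  Ry@2 = +3023.9274 N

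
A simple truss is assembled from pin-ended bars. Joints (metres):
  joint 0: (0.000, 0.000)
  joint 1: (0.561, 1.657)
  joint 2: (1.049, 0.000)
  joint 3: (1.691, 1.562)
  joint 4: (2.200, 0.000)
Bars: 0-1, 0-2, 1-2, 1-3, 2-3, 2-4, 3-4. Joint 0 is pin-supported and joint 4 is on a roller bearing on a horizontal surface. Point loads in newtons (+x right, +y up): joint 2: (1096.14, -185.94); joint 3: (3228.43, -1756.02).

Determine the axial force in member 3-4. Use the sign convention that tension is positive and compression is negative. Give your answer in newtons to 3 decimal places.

N=5 nodes, M=7 members, R=3 reactions → 2N=10, M+R=10
member 0 (0-1): L=1.7494, (cx,cy)=(0.3207,0.9472)
member 1 (0-2): L=1.0490, (cx,cy)=(1.0000,0.0000)
member 2 (1-2): L=1.7274, (cx,cy)=(0.2825,-0.9593)
member 3 (1-3): L=1.1340, (cx,cy)=(0.9965,-0.0838)
member 4 (2-3): L=1.6888, (cx,cy)=(0.3802,0.9249)
member 5 (2-4): L=1.1510, (cx,cy)=(1.0000,0.0000)
member 6 (3-4): L=1.6428, (cx,cy)=(0.3098,-0.9508)
solve A·x = −loads:
  F[0-1] = +1888.3562 N (tension)
  F[0-2] = +3719.0063 N (tension)
  F[1-2] = -1966.3390 N (compression)
  F[1-3] = +1165.1722 N (tension)
  F[2-3] = +2240.3788 N (tension)
  F[2-4] = +1215.6646 N (tension)
  F[3-4] = -3923.6603 N (compression)
  Rx@0 = -4324.5700 N
  Ry@0 = -1788.6257 N
  Ry@4 = +3730.5857 N

-3923.660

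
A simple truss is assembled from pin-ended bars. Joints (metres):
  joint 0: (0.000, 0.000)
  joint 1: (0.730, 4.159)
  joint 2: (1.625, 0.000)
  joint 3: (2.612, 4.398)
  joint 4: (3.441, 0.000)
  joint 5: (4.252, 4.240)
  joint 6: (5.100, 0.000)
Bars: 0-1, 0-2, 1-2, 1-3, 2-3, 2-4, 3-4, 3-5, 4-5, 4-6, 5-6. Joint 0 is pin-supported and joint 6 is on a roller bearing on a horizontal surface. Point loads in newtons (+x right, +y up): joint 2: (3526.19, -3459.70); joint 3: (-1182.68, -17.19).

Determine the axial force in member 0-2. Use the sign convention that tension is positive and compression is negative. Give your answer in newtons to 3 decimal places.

2937.764

N=7 nodes, M=11 members, R=3 reactions → 2N=14, M+R=14
member 0 (0-1): L=4.2226, (cx,cy)=(0.1729,0.9849)
member 1 (0-2): L=1.6250, (cx,cy)=(1.0000,0.0000)
member 2 (1-2): L=4.2542, (cx,cy)=(0.2104,-0.9776)
member 3 (1-3): L=1.8971, (cx,cy)=(0.9920,0.1260)
member 4 (2-3): L=4.5074, (cx,cy)=(0.2190,0.9757)
member 5 (2-4): L=1.8160, (cx,cy)=(1.0000,0.0000)
member 6 (3-4): L=4.4754, (cx,cy)=(0.1852,-0.9827)
member 7 (3-5): L=1.6476, (cx,cy)=(0.9954,-0.0959)
member 8 (4-5): L=4.3169, (cx,cy)=(0.1879,0.9822)
member 9 (4-6): L=1.6590, (cx,cy)=(1.0000,0.0000)
member 10 (5-6): L=4.3240, (cx,cy)=(0.1961,-0.9806)
solve A·x = −loads:
  F[0-1] = -3437.3752 N (compression)
  F[0-2] = +2937.7637 N (tension)
  F[1-2] = +3295.8602 N (tension)
  F[1-3] = -1297.9776 N (compression)
  F[2-3] = +243.5119 N (tension)
  F[2-4] = +51.6335 N (tension)
  F[3-4] = -89.4413 N (compression)
  F[3-5] = -35.2284 N (compression)
  F[4-5] = +89.4869 N (tension)
  F[4-6] = +18.2544 N (tension)
  F[5-6] = -93.0793 N (compression)
  Rx@0 = -2343.5100 N
  Ry@0 = +3385.6182 N
  Ry@6 = +91.2718 N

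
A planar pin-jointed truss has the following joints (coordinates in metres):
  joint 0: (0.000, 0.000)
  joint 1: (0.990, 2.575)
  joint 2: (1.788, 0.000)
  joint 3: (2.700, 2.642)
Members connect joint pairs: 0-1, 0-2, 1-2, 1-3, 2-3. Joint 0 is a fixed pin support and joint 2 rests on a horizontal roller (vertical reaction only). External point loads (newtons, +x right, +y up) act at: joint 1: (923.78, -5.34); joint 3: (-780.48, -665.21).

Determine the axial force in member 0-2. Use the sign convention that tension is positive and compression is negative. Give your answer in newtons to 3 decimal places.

N=4 nodes, M=5 members, R=3 reactions → 2N=8, M+R=8
member 0 (0-1): L=2.7588, (cx,cy)=(0.3589,0.9334)
member 1 (0-2): L=1.7880, (cx,cy)=(1.0000,0.0000)
member 2 (1-2): L=2.6958, (cx,cy)=(0.2960,-0.9552)
member 3 (1-3): L=1.7113, (cx,cy)=(0.9992,0.0392)
member 4 (2-3): L=2.7950, (cx,cy)=(0.3263,0.9453)
solve A·x = −loads:
  F[0-1] = +550.7295 N (tension)
  F[0-2] = -54.3335 N (compression)
  F[1-2] = -566.6616 N (compression)
  F[1-3] = -558.8351 N (compression)
  F[2-3] = -680.5815 N (compression)
  Rx@0 = -143.3000 N
  Ry@0 = -514.0467 N
  Ry@2 = +1184.5967 N

-54.333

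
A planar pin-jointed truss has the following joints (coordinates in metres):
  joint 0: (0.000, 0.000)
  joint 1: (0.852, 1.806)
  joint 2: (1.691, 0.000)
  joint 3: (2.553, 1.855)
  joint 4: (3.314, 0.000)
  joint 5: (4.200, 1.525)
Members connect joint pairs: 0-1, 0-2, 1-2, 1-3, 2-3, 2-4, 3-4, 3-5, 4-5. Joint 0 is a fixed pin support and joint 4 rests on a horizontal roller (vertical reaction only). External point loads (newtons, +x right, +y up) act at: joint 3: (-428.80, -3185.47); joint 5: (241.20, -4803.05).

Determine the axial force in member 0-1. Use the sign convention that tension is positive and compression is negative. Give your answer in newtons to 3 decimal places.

N=6 nodes, M=9 members, R=3 reactions → 2N=12, M+R=12
member 0 (0-1): L=1.9969, (cx,cy)=(0.4267,0.9044)
member 1 (0-2): L=1.6910, (cx,cy)=(1.0000,0.0000)
member 2 (1-2): L=1.9914, (cx,cy)=(0.4213,-0.9069)
member 3 (1-3): L=1.7017, (cx,cy)=(0.9996,0.0288)
member 4 (2-3): L=2.0455, (cx,cy)=(0.4214,0.9069)
member 5 (2-4): L=1.6230, (cx,cy)=(1.0000,0.0000)
member 6 (3-4): L=2.0050, (cx,cy)=(0.3795,-0.9252)
member 7 (3-5): L=1.6797, (cx,cy)=(0.9805,-0.1965)
member 8 (4-5): L=1.7637, (cx,cy)=(0.5024,0.8647)
solve A·x = −loads:
  F[0-1] = +468.3569 N (tension)
  F[0-2] = -387.4315 N (compression)
  F[1-2] = -454.6326 N (compression)
  F[1-3] = +391.5387 N (tension)
  F[2-3] = +454.6548 N (tension)
  F[2-4] = -770.5738 N (compression)
  F[3-4] = -4489.0639 N (compression)
  F[3-5] = +2769.5506 N (tension)
  F[4-5] = -4925.5617 N (compression)
  Rx@0 = +187.6000 N
  Ry@0 = -423.5865 N
  Ry@4 = +8412.1065 N

468.357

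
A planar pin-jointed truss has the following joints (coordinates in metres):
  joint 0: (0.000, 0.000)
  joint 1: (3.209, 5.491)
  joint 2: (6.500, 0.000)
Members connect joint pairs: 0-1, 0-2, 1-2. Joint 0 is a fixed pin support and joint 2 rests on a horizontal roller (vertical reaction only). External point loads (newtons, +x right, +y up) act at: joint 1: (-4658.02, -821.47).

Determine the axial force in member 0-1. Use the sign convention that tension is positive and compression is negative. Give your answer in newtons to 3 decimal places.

N=3 nodes, M=3 members, R=3 reactions → 2N=6, M+R=6
member 0 (0-1): L=6.3599, (cx,cy)=(0.5046,0.8634)
member 1 (0-2): L=6.5000, (cx,cy)=(1.0000,0.0000)
member 2 (1-2): L=6.4017, (cx,cy)=(0.5141,-0.8577)
solve A·x = −loads:
  F[0-1] = -5039.3803 N (compression)
  F[0-2] = -2115.3252 N (compression)
  F[1-2] = +4114.7606 N (tension)
  Rx@0 = +4658.0200 N
  Ry@0 = +4350.8686 N
  Ry@2 = -3529.3986 N

-5039.380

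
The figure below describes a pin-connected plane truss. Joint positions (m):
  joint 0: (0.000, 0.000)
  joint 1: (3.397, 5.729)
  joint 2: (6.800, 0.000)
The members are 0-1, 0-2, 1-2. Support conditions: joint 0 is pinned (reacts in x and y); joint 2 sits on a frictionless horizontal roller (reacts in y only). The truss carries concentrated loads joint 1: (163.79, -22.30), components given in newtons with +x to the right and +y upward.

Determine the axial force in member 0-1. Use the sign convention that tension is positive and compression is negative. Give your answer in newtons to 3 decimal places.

N=3 nodes, M=3 members, R=3 reactions → 2N=6, M+R=6
member 0 (0-1): L=6.6604, (cx,cy)=(0.5100,0.8602)
member 1 (0-2): L=6.8000, (cx,cy)=(1.0000,0.0000)
member 2 (1-2): L=6.6635, (cx,cy)=(0.5107,-0.8598)
solve A·x = −loads:
  F[0-1] = +147.4535 N (tension)
  F[0-2] = +88.5845 N (tension)
  F[1-2] = -173.4587 N (compression)
  Rx@0 = -163.7900 N
  Ry@0 = -126.8332 N
  Ry@2 = +149.1332 N

147.454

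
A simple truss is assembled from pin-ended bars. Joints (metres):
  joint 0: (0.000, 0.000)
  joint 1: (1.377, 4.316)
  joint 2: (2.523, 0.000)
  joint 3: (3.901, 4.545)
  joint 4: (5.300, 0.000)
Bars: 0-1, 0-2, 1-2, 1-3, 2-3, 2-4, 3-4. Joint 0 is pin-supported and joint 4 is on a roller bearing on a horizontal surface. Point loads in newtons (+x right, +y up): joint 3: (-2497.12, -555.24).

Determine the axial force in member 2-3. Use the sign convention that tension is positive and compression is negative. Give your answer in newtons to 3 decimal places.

N=5 nodes, M=7 members, R=3 reactions → 2N=10, M+R=10
member 0 (0-1): L=4.5303, (cx,cy)=(0.3040,0.9527)
member 1 (0-2): L=2.5230, (cx,cy)=(1.0000,0.0000)
member 2 (1-2): L=4.4656, (cx,cy)=(0.2566,-0.9665)
member 3 (1-3): L=2.5344, (cx,cy)=(0.9959,0.0904)
member 4 (2-3): L=4.7493, (cx,cy)=(0.2901,0.9570)
member 5 (2-4): L=2.7770, (cx,cy)=(1.0000,0.0000)
member 6 (3-4): L=4.7554, (cx,cy)=(0.2942,-0.9557)
solve A·x = −loads:
  F[0-1] = -2401.5849 N (compression)
  F[0-2] = -1767.1567 N (compression)
  F[1-2] = +2244.6421 N (tension)
  F[1-3] = -1311.3726 N (compression)
  F[2-3] = -2266.9894 N (compression)
  F[2-4] = -533.3501 N (compression)
  F[3-4] = +1812.9487 N (tension)
  Rx@0 = +2497.1200 N
  Ry@0 = +2287.9606 N
  Ry@4 = -1732.7206 N

-2266.989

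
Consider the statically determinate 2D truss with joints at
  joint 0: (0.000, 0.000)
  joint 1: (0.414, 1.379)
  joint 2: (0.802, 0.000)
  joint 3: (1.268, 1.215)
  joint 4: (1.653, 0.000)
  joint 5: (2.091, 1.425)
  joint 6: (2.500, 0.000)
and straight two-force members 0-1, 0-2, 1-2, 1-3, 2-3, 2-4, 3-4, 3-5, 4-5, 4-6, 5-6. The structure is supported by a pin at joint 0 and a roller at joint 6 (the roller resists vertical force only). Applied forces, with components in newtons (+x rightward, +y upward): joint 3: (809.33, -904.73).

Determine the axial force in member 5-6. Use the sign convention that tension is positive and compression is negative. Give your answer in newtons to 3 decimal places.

N=7 nodes, M=11 members, R=3 reactions → 2N=14, M+R=14
member 0 (0-1): L=1.4398, (cx,cy)=(0.2875,0.9578)
member 1 (0-2): L=0.8020, (cx,cy)=(1.0000,0.0000)
member 2 (1-2): L=1.4325, (cx,cy)=(0.2708,-0.9626)
member 3 (1-3): L=0.8696, (cx,cy)=(0.9821,-0.1886)
member 4 (2-3): L=1.3013, (cx,cy)=(0.3581,0.9337)
member 5 (2-4): L=0.8510, (cx,cy)=(1.0000,0.0000)
member 6 (3-4): L=1.2745, (cx,cy)=(0.3021,-0.9533)
member 7 (3-5): L=0.8494, (cx,cy)=(0.9690,0.2472)
member 8 (4-5): L=1.4908, (cx,cy)=(0.2938,0.9559)
member 9 (4-6): L=0.8470, (cx,cy)=(1.0000,0.0000)
member 10 (5-6): L=1.4825, (cx,cy)=(0.2759,-0.9612)
solve A·x = −loads:
  F[0-1] = -54.8322 N (compression)
  F[0-2] = +825.0964 N (tension)
  F[1-2] = +60.9968 N (tension)
  F[1-3] = -32.8771 N (compression)
  F[2-3] = -62.8875 N (compression)
  F[2-4] = +864.1374 N (tension)
  F[3-4] = -1041.0992 N (compression)
  F[3-5] = -567.2640 N (compression)
  F[4-5] = +1038.2889 N (tension)
  F[4-6] = +244.6002 N (tension)
  F[5-6] = -886.6211 N (compression)
  Rx@0 = -809.3300 N
  Ry@0 = +52.5166 N
  Ry@6 = +852.2134 N

-886.621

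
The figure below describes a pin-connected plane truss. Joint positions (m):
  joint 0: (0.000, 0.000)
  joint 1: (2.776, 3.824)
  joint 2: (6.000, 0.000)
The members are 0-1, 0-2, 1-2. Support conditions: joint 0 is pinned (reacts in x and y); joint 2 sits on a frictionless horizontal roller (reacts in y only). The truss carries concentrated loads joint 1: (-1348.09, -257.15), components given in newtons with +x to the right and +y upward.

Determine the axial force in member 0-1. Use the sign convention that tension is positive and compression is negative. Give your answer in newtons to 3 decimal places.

-1232.450

N=3 nodes, M=3 members, R=3 reactions → 2N=6, M+R=6
member 0 (0-1): L=4.7254, (cx,cy)=(0.5875,0.8092)
member 1 (0-2): L=6.0000, (cx,cy)=(1.0000,0.0000)
member 2 (1-2): L=5.0017, (cx,cy)=(0.6446,-0.7645)
solve A·x = −loads:
  F[0-1] = -1232.4499 N (compression)
  F[0-2] = -624.0665 N (compression)
  F[1-2] = +968.1771 N (tension)
  Rx@0 = +1348.0900 N
  Ry@0 = +997.3580 N
  Ry@2 = -740.2080 N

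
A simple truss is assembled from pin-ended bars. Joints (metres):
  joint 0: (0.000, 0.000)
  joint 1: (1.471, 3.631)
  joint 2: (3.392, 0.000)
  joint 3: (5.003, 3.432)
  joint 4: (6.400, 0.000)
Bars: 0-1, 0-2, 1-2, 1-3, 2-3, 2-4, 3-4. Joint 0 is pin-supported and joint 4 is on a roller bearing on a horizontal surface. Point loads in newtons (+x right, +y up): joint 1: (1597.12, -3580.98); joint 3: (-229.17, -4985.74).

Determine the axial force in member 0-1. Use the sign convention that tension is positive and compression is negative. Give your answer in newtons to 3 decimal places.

N=5 nodes, M=7 members, R=3 reactions → 2N=10, M+R=10
member 0 (0-1): L=3.9177, (cx,cy)=(0.3755,0.9268)
member 1 (0-2): L=3.3920, (cx,cy)=(1.0000,0.0000)
member 2 (1-2): L=4.1078, (cx,cy)=(0.4676,-0.8839)
member 3 (1-3): L=3.5376, (cx,cy)=(0.9984,-0.0563)
member 4 (2-3): L=3.7913, (cx,cy)=(0.4249,0.9052)
member 5 (2-4): L=3.0080, (cx,cy)=(1.0000,0.0000)
member 6 (3-4): L=3.7054, (cx,cy)=(0.3770,-0.9262)
solve A·x = −loads:
  F[0-1] = -3304.7941 N (compression)
  F[0-2] = +2608.8339 N (tension)
  F[1-2] = -417.5717 N (compression)
  F[1-3] = -2646.9213 N (compression)
  F[2-3] = +407.7405 N (tension)
  F[2-4] = +2240.3028 N (tension)
  F[3-4] = -5942.2274 N (compression)
  Rx@0 = -1367.9500 N
  Ry@0 = +3062.9841 N
  Ry@4 = +5503.7359 N

-3304.794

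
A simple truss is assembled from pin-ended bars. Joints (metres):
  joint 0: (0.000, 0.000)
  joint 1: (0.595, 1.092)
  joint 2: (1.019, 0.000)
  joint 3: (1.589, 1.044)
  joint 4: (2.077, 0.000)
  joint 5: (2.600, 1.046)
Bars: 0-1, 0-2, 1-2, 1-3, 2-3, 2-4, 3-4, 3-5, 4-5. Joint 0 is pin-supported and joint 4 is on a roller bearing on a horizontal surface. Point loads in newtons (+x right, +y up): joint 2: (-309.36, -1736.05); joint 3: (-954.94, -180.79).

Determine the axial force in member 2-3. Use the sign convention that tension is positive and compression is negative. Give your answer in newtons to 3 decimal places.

N=6 nodes, M=9 members, R=3 reactions → 2N=12, M+R=12
member 0 (0-1): L=1.2436, (cx,cy)=(0.4785,0.8781)
member 1 (0-2): L=1.0190, (cx,cy)=(1.0000,0.0000)
member 2 (1-2): L=1.1714, (cx,cy)=(0.3620,-0.9322)
member 3 (1-3): L=0.9952, (cx,cy)=(0.9988,-0.0482)
member 4 (2-3): L=1.1895, (cx,cy)=(0.4792,0.8777)
member 5 (2-4): L=1.0580, (cx,cy)=(1.0000,0.0000)
member 6 (3-4): L=1.1524, (cx,cy)=(0.4235,-0.9059)
member 7 (3-5): L=1.0110, (cx,cy)=(1.0000,0.0020)
member 8 (4-5): L=1.1695, (cx,cy)=(0.4472,0.8944)
solve A·x = −loads:
  F[0-1] = -1602.0762 N (compression)
  F[0-2] = -497.7743 N (compression)
  F[1-2] = +1578.4264 N (tension)
  F[1-3] = -1339.3990 N (compression)
  F[2-3] = +301.5212 N (tension)
  F[2-4] = +238.4095 N (tension)
  F[3-4] = -563.0096 N (compression)
  F[3-5] = +0.0000 N (tension)
  F[4-5] = -0.0000 N (compression)
  Rx@0 = +1264.3000 N
  Ry@0 = +1406.8001 N
  Ry@4 = +510.0399 N

301.521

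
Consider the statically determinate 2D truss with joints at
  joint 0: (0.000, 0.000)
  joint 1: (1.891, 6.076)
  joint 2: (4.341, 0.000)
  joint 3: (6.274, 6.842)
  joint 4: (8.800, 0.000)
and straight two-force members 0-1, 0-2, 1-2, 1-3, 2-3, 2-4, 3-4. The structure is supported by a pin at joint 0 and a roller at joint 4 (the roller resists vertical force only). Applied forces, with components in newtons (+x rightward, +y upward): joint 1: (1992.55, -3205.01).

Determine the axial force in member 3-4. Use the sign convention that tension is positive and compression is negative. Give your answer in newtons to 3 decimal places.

N=5 nodes, M=7 members, R=3 reactions → 2N=10, M+R=10
member 0 (0-1): L=6.3635, (cx,cy)=(0.2972,0.9548)
member 1 (0-2): L=4.3410, (cx,cy)=(1.0000,0.0000)
member 2 (1-2): L=6.5514, (cx,cy)=(0.3740,-0.9274)
member 3 (1-3): L=4.4494, (cx,cy)=(0.9851,0.1722)
member 4 (2-3): L=7.1098, (cx,cy)=(0.2719,0.9623)
member 5 (2-4): L=4.4590, (cx,cy)=(1.0000,0.0000)
member 6 (3-4): L=7.2934, (cx,cy)=(0.3463,-0.9381)
solve A·x = −loads:
  F[0-1] = -1194.4917 N (compression)
  F[0-2] = +2347.5114 N (tension)
  F[1-2] = -2492.6949 N (compression)
  F[1-3] = -1436.7742 N (compression)
  F[2-3] = +2402.3196 N (tension)
  F[2-4] = +762.1853 N (tension)
  F[3-4] = -2200.6809 N (compression)
  Rx@0 = -1992.5500 N
  Ry@0 = +1140.5319 N
  Ry@4 = +2064.4781 N

-2200.681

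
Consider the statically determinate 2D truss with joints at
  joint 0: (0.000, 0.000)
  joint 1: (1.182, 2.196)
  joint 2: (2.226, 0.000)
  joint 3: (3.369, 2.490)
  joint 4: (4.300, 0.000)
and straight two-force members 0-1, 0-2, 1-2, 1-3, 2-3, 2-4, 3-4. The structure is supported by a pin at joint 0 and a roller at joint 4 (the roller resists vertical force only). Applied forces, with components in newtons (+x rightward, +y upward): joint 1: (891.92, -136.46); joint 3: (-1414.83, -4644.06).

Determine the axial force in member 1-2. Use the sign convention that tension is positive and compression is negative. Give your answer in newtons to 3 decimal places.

1150.673

N=5 nodes, M=7 members, R=3 reactions → 2N=10, M+R=10
member 0 (0-1): L=2.4939, (cx,cy)=(0.4740,0.8805)
member 1 (0-2): L=2.2260, (cx,cy)=(1.0000,0.0000)
member 2 (1-2): L=2.4315, (cx,cy)=(0.4294,-0.9031)
member 3 (1-3): L=2.2067, (cx,cy)=(0.9911,0.1332)
member 4 (2-3): L=2.7398, (cx,cy)=(0.4172,0.9088)
member 5 (2-4): L=2.0740, (cx,cy)=(1.0000,0.0000)
member 6 (3-4): L=2.6584, (cx,cy)=(0.3502,-0.9367)
solve A·x = −loads:
  F[0-1] = -1667.3998 N (compression)
  F[0-2] = +267.3647 N (tension)
  F[1-2] = +1150.6729 N (tension)
  F[1-3] = -2195.8224 N (compression)
  F[2-3] = -1143.4703 N (compression)
  F[2-4] = +1238.4520 N (tension)
  F[3-4] = -3536.2486 N (compression)
  Rx@0 = +522.9100 N
  Ry@0 = +1468.2262 N
  Ry@4 = +3312.2938 N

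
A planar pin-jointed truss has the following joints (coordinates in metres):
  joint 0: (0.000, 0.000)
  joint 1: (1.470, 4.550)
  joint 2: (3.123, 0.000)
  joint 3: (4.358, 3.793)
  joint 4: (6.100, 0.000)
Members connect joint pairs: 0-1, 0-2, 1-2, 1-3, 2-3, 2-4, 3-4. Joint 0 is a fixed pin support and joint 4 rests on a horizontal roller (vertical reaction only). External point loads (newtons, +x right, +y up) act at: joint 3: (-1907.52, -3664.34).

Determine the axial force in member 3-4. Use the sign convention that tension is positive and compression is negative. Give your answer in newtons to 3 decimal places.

-1575.581

N=5 nodes, M=7 members, R=3 reactions → 2N=10, M+R=10
member 0 (0-1): L=4.7816, (cx,cy)=(0.3074,0.9516)
member 1 (0-2): L=3.1230, (cx,cy)=(1.0000,0.0000)
member 2 (1-2): L=4.8410, (cx,cy)=(0.3415,-0.9399)
member 3 (1-3): L=2.9856, (cx,cy)=(0.9673,-0.2536)
member 4 (2-3): L=3.9890, (cx,cy)=(0.3096,0.9509)
member 5 (2-4): L=2.9770, (cx,cy)=(1.0000,0.0000)
member 6 (3-4): L=4.1739, (cx,cy)=(0.4174,-0.9087)
solve A·x = −loads:
  F[0-1] = -2346.1651 N (compression)
  F[0-2] = -1186.2373 N (compression)
  F[1-2] = +2847.6306 N (tension)
  F[1-3] = -1750.8532 N (compression)
  F[2-3] = -2814.7768 N (compression)
  F[2-4] = +657.5779 N (tension)
  F[3-4] = -1575.5810 N (compression)
  Rx@0 = +1907.5200 N
  Ry@0 = +2232.5416 N
  Ry@4 = +1431.7984 N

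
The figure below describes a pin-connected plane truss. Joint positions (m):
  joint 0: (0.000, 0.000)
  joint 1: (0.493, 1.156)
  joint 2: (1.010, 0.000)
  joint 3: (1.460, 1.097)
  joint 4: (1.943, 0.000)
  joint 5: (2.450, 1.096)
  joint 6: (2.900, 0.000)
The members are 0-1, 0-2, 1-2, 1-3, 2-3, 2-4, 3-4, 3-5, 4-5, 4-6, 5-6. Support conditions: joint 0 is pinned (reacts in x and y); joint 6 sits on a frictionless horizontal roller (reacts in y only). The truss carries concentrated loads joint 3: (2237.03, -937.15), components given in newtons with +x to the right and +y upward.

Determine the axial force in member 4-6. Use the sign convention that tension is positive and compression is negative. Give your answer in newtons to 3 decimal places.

541.158

N=7 nodes, M=11 members, R=3 reactions → 2N=14, M+R=14
member 0 (0-1): L=1.2567, (cx,cy)=(0.3923,0.9198)
member 1 (0-2): L=1.0100, (cx,cy)=(1.0000,0.0000)
member 2 (1-2): L=1.2663, (cx,cy)=(0.4083,-0.9129)
member 3 (1-3): L=0.9688, (cx,cy)=(0.9981,-0.0609)
member 4 (2-3): L=1.1857, (cx,cy)=(0.3795,0.9252)
member 5 (2-4): L=0.9330, (cx,cy)=(1.0000,0.0000)
member 6 (3-4): L=1.1986, (cx,cy)=(0.4030,-0.9152)
member 7 (3-5): L=0.9900, (cx,cy)=(1.0000,-0.0010)
member 8 (4-5): L=1.2076, (cx,cy)=(0.4198,0.9076)
member 9 (4-6): L=0.9570, (cx,cy)=(1.0000,0.0000)
member 10 (5-6): L=1.1848, (cx,cy)=(0.3798,-0.9251)
solve A·x = −loads:
  F[0-1] = +414.0608 N (tension)
  F[0-2] = +2074.5997 N (tension)
  F[1-2] = -440.0914 N (compression)
  F[1-3] = +342.7391 N (tension)
  F[2-3] = +434.2314 N (tension)
  F[2-4] = +1730.1278 N (tension)
  F[3-4] = -1438.8496 N (compression)
  F[3-5] = -1150.3263 N (compression)
  F[4-5] = +1450.9317 N (tension)
  F[4-6] = +541.1583 N (tension)
  F[5-6] = -1424.7918 N (compression)
  Rx@0 = -2237.0300 N
  Ry@0 = -380.8710 N
  Ry@6 = +1318.0210 N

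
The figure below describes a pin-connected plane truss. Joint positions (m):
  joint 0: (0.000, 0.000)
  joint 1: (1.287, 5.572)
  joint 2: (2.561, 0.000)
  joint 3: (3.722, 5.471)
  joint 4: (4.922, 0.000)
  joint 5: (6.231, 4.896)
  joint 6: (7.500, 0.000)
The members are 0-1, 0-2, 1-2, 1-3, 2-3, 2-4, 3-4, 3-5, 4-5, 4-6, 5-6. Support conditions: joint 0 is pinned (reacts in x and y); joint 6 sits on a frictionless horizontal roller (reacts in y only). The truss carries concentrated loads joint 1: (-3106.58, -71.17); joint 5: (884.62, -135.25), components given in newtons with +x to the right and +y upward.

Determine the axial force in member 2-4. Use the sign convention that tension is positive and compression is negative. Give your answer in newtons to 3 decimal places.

-1078.023

N=7 nodes, M=11 members, R=3 reactions → 2N=14, M+R=14
member 0 (0-1): L=5.7187, (cx,cy)=(0.2251,0.9743)
member 1 (0-2): L=2.5610, (cx,cy)=(1.0000,0.0000)
member 2 (1-2): L=5.7158, (cx,cy)=(0.2229,-0.9748)
member 3 (1-3): L=2.4371, (cx,cy)=(0.9991,-0.0414)
member 4 (2-3): L=5.5928, (cx,cy)=(0.2076,0.9782)
member 5 (2-4): L=2.3610, (cx,cy)=(1.0000,0.0000)
member 6 (3-4): L=5.6011, (cx,cy)=(0.2142,-0.9768)
member 7 (3-5): L=2.5740, (cx,cy)=(0.9747,-0.2234)
member 8 (4-5): L=5.0680, (cx,cy)=(0.2583,0.9661)
member 9 (4-6): L=2.5780, (cx,cy)=(1.0000,0.0000)
member 10 (5-6): L=5.0578, (cx,cy)=(0.2509,-0.9680)
solve A·x = −loads:
  F[0-1] = -1860.0596 N (compression)
  F[0-2] = -1803.3516 N (compression)
  F[1-2] = +1687.7421 N (tension)
  F[1-3] = +2313.7764 N (tension)
  F[2-3] = -1681.9222 N (compression)
  F[2-4] = -1078.0231 N (compression)
  F[3-4] = +1392.0581 N (tension)
  F[3-5] = +1707.5501 N (tension)
  F[4-5] = -1407.4938 N (compression)
  F[4-6] = -416.2412 N (compression)
  F[5-6] = +1658.9897 N (tension)
  Rx@0 = +2221.9600 N
  Ry@0 = +1812.3434 N
  Ry@6 = -1605.9234 N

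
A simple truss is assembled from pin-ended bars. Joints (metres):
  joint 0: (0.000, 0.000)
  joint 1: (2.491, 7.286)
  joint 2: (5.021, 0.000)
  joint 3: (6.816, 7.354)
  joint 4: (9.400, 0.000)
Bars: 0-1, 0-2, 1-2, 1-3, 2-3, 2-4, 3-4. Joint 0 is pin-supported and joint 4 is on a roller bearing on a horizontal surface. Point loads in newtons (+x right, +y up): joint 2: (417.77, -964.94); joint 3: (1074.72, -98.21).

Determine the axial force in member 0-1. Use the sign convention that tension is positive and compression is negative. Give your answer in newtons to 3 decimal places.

N=5 nodes, M=7 members, R=3 reactions → 2N=10, M+R=10
member 0 (0-1): L=7.7001, (cx,cy)=(0.3235,0.9462)
member 1 (0-2): L=5.0210, (cx,cy)=(1.0000,0.0000)
member 2 (1-2): L=7.7128, (cx,cy)=(0.3280,-0.9447)
member 3 (1-3): L=4.3255, (cx,cy)=(0.9999,0.0157)
member 4 (2-3): L=7.5699, (cx,cy)=(0.2371,0.9715)
member 5 (2-4): L=4.3790, (cx,cy)=(1.0000,0.0000)
member 6 (3-4): L=7.7948, (cx,cy)=(0.3315,-0.9435)
solve A·x = −loads:
  F[0-1] = +384.9831 N (tension)
  F[0-2] = +1367.9464 N (tension)
  F[1-2] = -381.4628 N (compression)
  F[1-3] = +249.7049 N (tension)
  F[2-3] = +1364.2035 N (tension)
  F[2-4] = +501.5614 N (tension)
  F[3-4] = -1512.9851 N (compression)
  Rx@0 = -1492.4900 N
  Ry@0 = -364.2813 N
  Ry@4 = +1427.4313 N

384.983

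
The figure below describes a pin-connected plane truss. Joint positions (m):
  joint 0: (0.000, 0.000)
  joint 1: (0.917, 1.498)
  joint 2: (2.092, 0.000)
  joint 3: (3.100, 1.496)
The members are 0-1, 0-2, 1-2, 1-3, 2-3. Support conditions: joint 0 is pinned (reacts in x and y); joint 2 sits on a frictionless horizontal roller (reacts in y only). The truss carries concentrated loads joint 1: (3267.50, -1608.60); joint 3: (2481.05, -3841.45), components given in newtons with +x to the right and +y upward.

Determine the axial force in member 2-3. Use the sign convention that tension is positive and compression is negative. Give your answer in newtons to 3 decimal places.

-4626.501

N=4 nodes, M=5 members, R=3 reactions → 2N=8, M+R=8
member 0 (0-1): L=1.7564, (cx,cy)=(0.5221,0.8529)
member 1 (0-2): L=2.0920, (cx,cy)=(1.0000,0.0000)
member 2 (1-2): L=1.9038, (cx,cy)=(0.6172,-0.7868)
member 3 (1-3): L=2.1830, (cx,cy)=(1.0000,-0.0009)
member 4 (2-3): L=1.8039, (cx,cy)=(0.5588,0.8293)
solve A·x = −loads:
  F[0-1] = +5934.4249 N (tension)
  F[0-2] = +2650.2182 N (tension)
  F[1-2] = -8482.9658 N (compression)
  F[1-3] = +5066.2813 N (tension)
  F[2-3] = -4626.5007 N (compression)
  Rx@0 = -5748.5500 N
  Ry@0 = -5061.3969 N
  Ry@2 = +10511.4469 N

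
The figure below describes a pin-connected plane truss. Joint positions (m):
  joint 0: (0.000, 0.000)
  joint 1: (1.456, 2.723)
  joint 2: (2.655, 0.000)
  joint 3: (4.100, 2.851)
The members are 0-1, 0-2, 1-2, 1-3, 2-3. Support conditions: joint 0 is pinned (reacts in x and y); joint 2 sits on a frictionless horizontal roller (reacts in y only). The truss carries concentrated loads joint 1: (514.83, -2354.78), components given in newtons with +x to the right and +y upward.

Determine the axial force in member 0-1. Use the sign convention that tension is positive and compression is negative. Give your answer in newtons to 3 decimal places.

-607.138

N=4 nodes, M=5 members, R=3 reactions → 2N=8, M+R=8
member 0 (0-1): L=3.0878, (cx,cy)=(0.4715,0.8819)
member 1 (0-2): L=2.6550, (cx,cy)=(1.0000,0.0000)
member 2 (1-2): L=2.9753, (cx,cy)=(0.4030,-0.9152)
member 3 (1-3): L=2.6471, (cx,cy)=(0.9988,0.0484)
member 4 (2-3): L=3.1963, (cx,cy)=(0.4521,0.8920)
solve A·x = −loads:
  F[0-1] = -607.1376 N (compression)
  F[0-2] = +801.1132 N (tension)
  F[1-2] = -1987.9410 N (compression)
  F[1-3] = -0.0000 N (compression)
  F[2-3] = -0.0000 N (compression)
  Rx@0 = -514.8300 N
  Ry@0 = +535.4046 N
  Ry@2 = +1819.3754 N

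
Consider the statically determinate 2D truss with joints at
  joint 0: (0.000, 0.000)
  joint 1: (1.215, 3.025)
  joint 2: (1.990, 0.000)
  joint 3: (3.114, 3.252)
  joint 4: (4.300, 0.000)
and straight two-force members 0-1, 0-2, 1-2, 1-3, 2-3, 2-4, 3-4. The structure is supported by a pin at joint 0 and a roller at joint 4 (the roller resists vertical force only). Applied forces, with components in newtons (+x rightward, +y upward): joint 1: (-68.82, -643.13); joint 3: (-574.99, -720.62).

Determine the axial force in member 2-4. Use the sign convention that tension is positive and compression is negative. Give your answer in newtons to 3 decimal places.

80.350

N=5 nodes, M=7 members, R=3 reactions → 2N=10, M+R=10
member 0 (0-1): L=3.2599, (cx,cy)=(0.3727,0.9279)
member 1 (0-2): L=1.9900, (cx,cy)=(1.0000,0.0000)
member 2 (1-2): L=3.1227, (cx,cy)=(0.2482,-0.9687)
member 3 (1-3): L=1.9125, (cx,cy)=(0.9929,0.1187)
member 4 (2-3): L=3.4408, (cx,cy)=(0.3267,0.9451)
member 5 (2-4): L=2.3100, (cx,cy)=(1.0000,0.0000)
member 6 (3-4): L=3.4615, (cx,cy)=(0.3426,-0.9395)
solve A·x = −loads:
  F[0-1] = -1232.2176 N (compression)
  F[0-2] = -184.5471 N (compression)
  F[1-2] = +454.3662 N (tension)
  F[1-3] = -506.7912 N (compression)
  F[2-3] = -465.6998 N (compression)
  F[2-4] = +80.3495 N (tension)
  F[3-4] = -234.5120 N (compression)
  Rx@0 = +643.8100 N
  Ry@0 = +1143.4324 N
  Ry@4 = +220.3176 N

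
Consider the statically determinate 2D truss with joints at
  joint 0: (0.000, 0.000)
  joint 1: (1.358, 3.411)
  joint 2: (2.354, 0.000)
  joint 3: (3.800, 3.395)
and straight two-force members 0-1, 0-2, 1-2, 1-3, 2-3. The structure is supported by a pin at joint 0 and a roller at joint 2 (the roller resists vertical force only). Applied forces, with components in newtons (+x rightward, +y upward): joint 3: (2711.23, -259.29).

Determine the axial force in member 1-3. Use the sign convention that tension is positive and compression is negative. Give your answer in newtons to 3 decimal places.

2813.875

N=4 nodes, M=5 members, R=3 reactions → 2N=8, M+R=8
member 0 (0-1): L=3.6714, (cx,cy)=(0.3699,0.9291)
member 1 (0-2): L=2.3540, (cx,cy)=(1.0000,0.0000)
member 2 (1-2): L=3.5534, (cx,cy)=(0.2803,-0.9599)
member 3 (1-3): L=2.4421, (cx,cy)=(1.0000,-0.0066)
member 4 (2-3): L=3.6901, (cx,cy)=(0.3919,0.9200)
solve A·x = −loads:
  F[0-1] = +4380.1356 N (tension)
  F[0-2] = +1091.0729 N (tension)
  F[1-2] = -4258.6251 N (compression)
  F[1-3] = +2813.8750 N (tension)
  F[2-3] = -261.7903 N (compression)
  Rx@0 = -2711.2300 N
  Ry@0 = -4069.4814 N
  Ry@2 = +4328.7714 N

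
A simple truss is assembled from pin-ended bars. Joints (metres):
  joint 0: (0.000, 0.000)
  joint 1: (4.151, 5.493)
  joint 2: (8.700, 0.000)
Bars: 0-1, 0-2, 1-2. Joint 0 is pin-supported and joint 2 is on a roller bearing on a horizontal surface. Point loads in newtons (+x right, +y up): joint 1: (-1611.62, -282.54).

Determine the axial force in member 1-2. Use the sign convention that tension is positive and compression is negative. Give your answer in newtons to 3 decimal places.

N=3 nodes, M=3 members, R=3 reactions → 2N=6, M+R=6
member 0 (0-1): L=6.8850, (cx,cy)=(0.6029,0.7978)
member 1 (0-2): L=8.7000, (cx,cy)=(1.0000,0.0000)
member 2 (1-2): L=7.1321, (cx,cy)=(0.6378,-0.7702)
solve A·x = −loads:
  F[0-1] = -1460.5825 N (compression)
  F[0-2] = -731.0335 N (compression)
  F[1-2] = +1146.1384 N (tension)
  Rx@0 = +1611.6200 N
  Ry@0 = +1165.2762 N
  Ry@2 = -882.7362 N

1146.138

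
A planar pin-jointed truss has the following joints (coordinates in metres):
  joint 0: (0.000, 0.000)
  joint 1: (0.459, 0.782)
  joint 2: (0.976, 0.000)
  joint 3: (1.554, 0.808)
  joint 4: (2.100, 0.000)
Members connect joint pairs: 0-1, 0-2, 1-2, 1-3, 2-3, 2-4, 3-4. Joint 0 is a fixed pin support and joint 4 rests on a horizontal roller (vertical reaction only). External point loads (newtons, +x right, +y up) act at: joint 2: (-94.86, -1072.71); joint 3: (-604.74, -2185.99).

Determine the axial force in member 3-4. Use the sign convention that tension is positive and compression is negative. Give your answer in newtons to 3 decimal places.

N=5 nodes, M=7 members, R=3 reactions → 2N=10, M+R=10
member 0 (0-1): L=0.9068, (cx,cy)=(0.5062,0.8624)
member 1 (0-2): L=0.9760, (cx,cy)=(1.0000,0.0000)
member 2 (1-2): L=0.9375, (cx,cy)=(0.5515,-0.8342)
member 3 (1-3): L=1.0953, (cx,cy)=(0.9997,0.0237)
member 4 (2-3): L=0.9935, (cx,cy)=(0.5818,0.8133)
member 5 (2-4): L=1.1240, (cx,cy)=(1.0000,0.0000)
member 6 (3-4): L=0.9752, (cx,cy)=(0.5599,-0.8286)
solve A·x = −loads:
  F[0-1] = -1594.5830 N (compression)
  F[0-2] = +107.5788 N (tension)
  F[1-2] = +1600.4623 N (tension)
  F[1-3] = -1690.3036 N (compression)
  F[2-3] = -322.5768 N (compression)
  F[2-4] = +1272.7655 N (tension)
  F[3-4] = -2273.2198 N (compression)
  Rx@0 = +699.6000 N
  Ry@0 = +1375.1936 N
  Ry@4 = +1883.5064 N

-2273.220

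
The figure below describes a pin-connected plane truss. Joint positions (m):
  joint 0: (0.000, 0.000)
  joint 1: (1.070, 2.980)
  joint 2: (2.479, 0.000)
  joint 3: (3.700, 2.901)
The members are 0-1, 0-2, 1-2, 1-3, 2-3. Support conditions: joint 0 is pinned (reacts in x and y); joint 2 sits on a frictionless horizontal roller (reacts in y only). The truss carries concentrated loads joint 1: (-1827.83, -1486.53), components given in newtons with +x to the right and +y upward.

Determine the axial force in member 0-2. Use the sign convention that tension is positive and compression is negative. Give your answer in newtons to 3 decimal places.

-735.520

N=4 nodes, M=5 members, R=3 reactions → 2N=8, M+R=8
member 0 (0-1): L=3.1663, (cx,cy)=(0.3379,0.9412)
member 1 (0-2): L=2.4790, (cx,cy)=(1.0000,0.0000)
member 2 (1-2): L=3.2963, (cx,cy)=(0.4274,-0.9040)
member 3 (1-3): L=2.6312, (cx,cy)=(0.9995,-0.0300)
member 4 (2-3): L=3.1475, (cx,cy)=(0.3879,0.9217)
solve A·x = −loads:
  F[0-1] = -3232.2950 N (compression)
  F[0-2] = -735.5196 N (compression)
  F[1-2] = +1720.7260 N (tension)
  F[1-3] = +0.0000 N (tension)
  F[2-3] = -0.0000 N (compression)
  Rx@0 = +1827.8300 N
  Ry@0 = +3042.1356 N
  Ry@2 = -1555.6056 N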